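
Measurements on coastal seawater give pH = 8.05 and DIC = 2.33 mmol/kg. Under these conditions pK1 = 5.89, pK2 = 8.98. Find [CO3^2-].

[CO3²⁻] = 0.243 mmol/kg

α₂ = 1 / (1 + [H⁺]/K2 + [H⁺]²/(K1K2)) = 1 / (1 + 10^+0.93 + 10^-1.23)
   = 1 / (1 + 8.5114 + 0.058884) = 1/9.5703 = 0.1045
[CO3²⁻] = α₂ × DIC = 0.1045 × 2.33 = 0.243 mmol/kg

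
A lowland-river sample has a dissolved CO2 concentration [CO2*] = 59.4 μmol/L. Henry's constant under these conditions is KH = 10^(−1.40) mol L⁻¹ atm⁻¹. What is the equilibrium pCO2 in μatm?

KH = 10^(−1.40) = 3.981×10^-2 mol L⁻¹ atm⁻¹
pCO2 = [CO2*]/KH = 59.4×10^-6 / 3.981×10^-2 = 1.49×10^-3 atm = 1490 μatm

pCO2 = 1490 μatm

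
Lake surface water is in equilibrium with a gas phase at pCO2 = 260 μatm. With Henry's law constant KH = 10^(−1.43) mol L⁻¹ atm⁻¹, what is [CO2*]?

[CO2*] = 9.66 μmol/L

KH = 10^(−1.43) = 3.715×10^-2 mol L⁻¹ atm⁻¹
[CO2*] = KH · pCO2 = 3.715×10^-2 × 260×10^-6 atm = 9.66×10^-6 mol/L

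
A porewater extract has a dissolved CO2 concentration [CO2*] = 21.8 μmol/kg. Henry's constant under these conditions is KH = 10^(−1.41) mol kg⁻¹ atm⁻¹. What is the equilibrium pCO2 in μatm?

KH = 10^(−1.41) = 3.890×10^-2 mol kg⁻¹ atm⁻¹
pCO2 = [CO2*]/KH = 21.8×10^-6 / 3.890×10^-2 = 5.60×10^-4 atm = 560 μatm

pCO2 = 560 μatm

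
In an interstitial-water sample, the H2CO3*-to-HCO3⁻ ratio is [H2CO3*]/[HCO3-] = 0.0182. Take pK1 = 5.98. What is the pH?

From K1 = [H⁺][HCO3-]/[H2CO3*]:  pH = pK1 − log₁₀([H2CO3*]/[HCO3-])
log₁₀(0.0182) = -1.740
pH = 5.98 − (-1.740) = 7.72

pH = 7.72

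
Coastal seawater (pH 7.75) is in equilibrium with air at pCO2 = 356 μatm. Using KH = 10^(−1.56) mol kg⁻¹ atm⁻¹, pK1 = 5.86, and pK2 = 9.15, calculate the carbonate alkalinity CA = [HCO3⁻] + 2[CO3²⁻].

CA = 0.822 mmol/kg

[CO2*] = KH · pCO2 = 10^(−1.56) × 356×10^-6 = 9.805×10^-6 mol/kg
α₀ = 1/(1 + K1/[H⁺] + K1K2/[H⁺]²) = 1/(1 + 10^+1.89 + 10^+0.49) = 0.01224
DIC = [CO2*]/α₀ = 9.805×10^-6 / 0.01224 = 0.8012 mmol/kg
CA = (α₁ + 2α₂)·DIC = (0.9499 + 2×0.03782) × 0.8012 = 0.822 mmol/kg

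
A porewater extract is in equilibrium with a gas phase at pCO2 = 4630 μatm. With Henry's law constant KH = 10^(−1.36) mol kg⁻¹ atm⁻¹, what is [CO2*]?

[CO2*] = 202 μmol/kg

KH = 10^(−1.36) = 4.365×10^-2 mol kg⁻¹ atm⁻¹
[CO2*] = KH · pCO2 = 4.365×10^-2 × 4630×10^-6 atm = 2.02×10^-4 mol/kg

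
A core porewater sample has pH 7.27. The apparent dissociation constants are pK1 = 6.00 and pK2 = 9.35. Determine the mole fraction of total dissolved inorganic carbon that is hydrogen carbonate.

α₁ = 0.942

α₁ = 1 / (1 + [H⁺]/K1 + K2/[H⁺]) = 1 / (1 + 10^-1.27 + 10^-2.08)
   = 1 / (1 + 0.053703 + 0.0083176) = 1/1.0620 = 0.9416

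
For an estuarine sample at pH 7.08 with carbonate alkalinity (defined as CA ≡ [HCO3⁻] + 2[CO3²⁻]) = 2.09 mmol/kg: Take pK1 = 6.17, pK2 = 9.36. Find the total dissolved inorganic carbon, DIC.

CA = [HCO3⁻] + 2[CO3²⁻] = (α₁ + 2α₂)·DIC
At pH 7.08: [H⁺]/K1 = 10^-0.91 = 0.12303, K2/[H⁺] = 10^-2.28 = 0.0052481
α₁ = 1/(1 + 0.12303 + 0.0052481) = 1/1.1283 = 0.8863; α₂ = α₁·K2/[H⁺] = 0.004651
α₁ + 2α₂ = 0.8956
DIC = CA / (α₁ + 2α₂) = 2.09 / 0.8956 = 2.33 mmol/kg

DIC = 2.33 mmol/kg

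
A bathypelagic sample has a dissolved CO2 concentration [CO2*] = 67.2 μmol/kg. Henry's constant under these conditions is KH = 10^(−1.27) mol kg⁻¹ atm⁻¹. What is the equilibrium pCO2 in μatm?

pCO2 = 1250 μatm

KH = 10^(−1.27) = 5.370×10^-2 mol kg⁻¹ atm⁻¹
pCO2 = [CO2*]/KH = 67.2×10^-6 / 5.370×10^-2 = 1.25×10^-3 atm = 1250 μatm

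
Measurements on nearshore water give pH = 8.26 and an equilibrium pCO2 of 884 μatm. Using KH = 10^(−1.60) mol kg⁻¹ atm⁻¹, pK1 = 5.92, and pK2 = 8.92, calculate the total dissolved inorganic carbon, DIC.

[CO2*] = KH · pCO2 = 10^(−1.60) × 884×10^-6 = 2.221×10^-5 mol/kg
α₀ = 1/(1 + K1/[H⁺] + K1K2/[H⁺]²) = 1/(1 + 10^+2.34 + 10^+1.68) = 0.003736
DIC = [CO2*]/α₀ = 2.221×10^-5 / 0.003736 = 5.94 mmol/kg

DIC = 5.94 mmol/kg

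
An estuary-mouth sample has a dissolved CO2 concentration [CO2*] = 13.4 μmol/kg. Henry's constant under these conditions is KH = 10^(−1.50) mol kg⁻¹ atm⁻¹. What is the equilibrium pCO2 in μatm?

KH = 10^(−1.50) = 3.162×10^-2 mol kg⁻¹ atm⁻¹
pCO2 = [CO2*]/KH = 13.4×10^-6 / 3.162×10^-2 = 4.24×10^-4 atm = 424 μatm

pCO2 = 424 μatm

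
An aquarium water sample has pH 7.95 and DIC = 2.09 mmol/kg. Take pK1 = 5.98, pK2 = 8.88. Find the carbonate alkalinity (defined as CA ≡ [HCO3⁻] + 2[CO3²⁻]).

CA = [HCO3⁻] + 2[CO3²⁻] = (α₁ + 2α₂)·DIC
At pH 7.95: [H⁺]/K1 = 10^-1.97 = 0.010715, K2/[H⁺] = 10^-0.93 = 0.11749
α₁ = 1/(1 + 0.010715 + 0.11749) = 1/1.1282 = 0.8864; α₂ = α₁·K2/[H⁺] = 0.1041
α₁ + 2α₂ = 1.0946
CA = 1.0946 × 2.09 = 2.29 mmol/kg

CA = 2.29 mmol/kg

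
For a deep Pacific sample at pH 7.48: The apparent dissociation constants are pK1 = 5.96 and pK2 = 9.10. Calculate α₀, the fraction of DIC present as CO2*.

α₀ = 0.0286

α₀ = 1 / (1 + K1/[H⁺] + K1K2/[H⁺]²) = 1 / (1 + 10^+1.52 + 10^-0.10)
   = 1 / (1 + 33.113 + 0.79433) = 1/34.907 = 0.02865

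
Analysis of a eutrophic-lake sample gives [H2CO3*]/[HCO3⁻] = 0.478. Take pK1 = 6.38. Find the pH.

pH = 6.70

From K1 = [H⁺][HCO3⁻]/[H2CO3*]:  pH = pK1 − log₁₀([H2CO3*]/[HCO3⁻])
log₁₀(0.478) = -0.321
pH = 6.38 − (-0.321) = 6.70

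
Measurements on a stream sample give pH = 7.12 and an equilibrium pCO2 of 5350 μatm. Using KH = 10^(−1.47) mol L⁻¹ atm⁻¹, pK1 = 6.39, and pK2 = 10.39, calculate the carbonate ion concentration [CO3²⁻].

[CO2*] = KH · pCO2 = 10^(−1.47) × 5350×10^-6 = 1.813×10^-4 mol/L
α₀ = 1/(1 + K1/[H⁺] + K1K2/[H⁺]²) = 1/(1 + 10^+0.73 + 10^-2.54) = 0.1569
DIC = [CO2*]/α₀ = 1.813×10^-4 / 0.1569 = 1.155 mmol/L
[CO3²⁻] = α₂·DIC; α₂ = 0.0004525, so [CO3²⁻] = 0.0004525 × 1.155 = 0.000523 mmol/L = 0.523 μmol/L

[CO3²⁻] = 0.523 μmol/L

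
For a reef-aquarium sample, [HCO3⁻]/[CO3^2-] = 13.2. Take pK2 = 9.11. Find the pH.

pH = 7.99

From K2 = [H⁺][CO3^2-]/[HCO3⁻]:  pH = pK2 − log₁₀([HCO3⁻]/[CO3^2-])
log₁₀(13.2) = +1.121
pH = 9.11 − (+1.121) = 7.99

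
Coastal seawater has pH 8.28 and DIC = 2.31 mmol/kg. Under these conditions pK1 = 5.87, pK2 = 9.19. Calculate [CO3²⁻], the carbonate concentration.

[CO3²⁻] = 0.252 mmol/kg

α₂ = 1 / (1 + [H⁺]/K2 + [H⁺]²/(K1K2)) = 1 / (1 + 10^+0.91 + 10^-1.50)
   = 1 / (1 + 8.1283 + 0.031623) = 1/9.1599 = 0.1092
[CO3²⁻] = α₂ × DIC = 0.1092 × 2.31 = 0.252 mmol/kg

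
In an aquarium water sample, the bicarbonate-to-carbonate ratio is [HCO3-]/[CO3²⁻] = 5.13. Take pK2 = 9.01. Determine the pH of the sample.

pH = 8.30

From K2 = [H⁺][CO3²⁻]/[HCO3-]:  pH = pK2 − log₁₀([HCO3-]/[CO3²⁻])
log₁₀(5.13) = +0.710
pH = 9.01 − (+0.710) = 8.30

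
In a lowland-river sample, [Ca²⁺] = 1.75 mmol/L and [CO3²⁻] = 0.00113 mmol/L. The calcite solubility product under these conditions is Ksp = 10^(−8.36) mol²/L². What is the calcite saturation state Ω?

Ksp = 10^(−8.36) = 4.365×10^-9
Ω = [Ca²⁺][CO3²⁻]/Ksp = (1.75×10^-3)(0.00113×10^-3) / 4.365×10^-9 = 0.453

Ω = 0.453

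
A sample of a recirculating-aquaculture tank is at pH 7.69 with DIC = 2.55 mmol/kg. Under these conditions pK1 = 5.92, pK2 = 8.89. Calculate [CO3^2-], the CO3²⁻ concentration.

α₂ = 1 / (1 + [H⁺]/K2 + [H⁺]²/(K1K2)) = 1 / (1 + 10^+1.20 + 10^-0.57)
   = 1 / (1 + 15.849 + 0.26915) = 1/17.118 = 0.05842
[CO3²⁻] = α₂ × DIC = 0.05842 × 2.55 = 0.149 mmol/kg

[CO3²⁻] = 0.149 mmol/kg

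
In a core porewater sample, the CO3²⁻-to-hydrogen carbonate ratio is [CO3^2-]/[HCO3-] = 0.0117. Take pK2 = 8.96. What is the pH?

pH = 7.03

From K2 = [H⁺][CO3^2-]/[HCO3-]:  pH = pK2 + log₁₀([CO3^2-]/[HCO3-])
log₁₀(0.0117) = -1.932
pH = 8.96 + (-1.932) = 7.03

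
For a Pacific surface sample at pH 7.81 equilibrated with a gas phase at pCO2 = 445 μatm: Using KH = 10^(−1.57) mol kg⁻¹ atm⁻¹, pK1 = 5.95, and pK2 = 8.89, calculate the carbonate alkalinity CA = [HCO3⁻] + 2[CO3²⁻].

CA = 1.01 mmol/kg

[CO2*] = KH · pCO2 = 10^(−1.57) × 445×10^-6 = 1.198×10^-5 mol/kg
α₀ = 1/(1 + K1/[H⁺] + K1K2/[H⁺]²) = 1/(1 + 10^+1.86 + 10^+0.78) = 0.01258
DIC = [CO2*]/α₀ = 1.198×10^-5 / 0.01258 = 0.9518 mmol/kg
CA = (α₁ + 2α₂)·DIC = (0.9116 + 2×0.07582) × 0.9518 = 1.01 mmol/kg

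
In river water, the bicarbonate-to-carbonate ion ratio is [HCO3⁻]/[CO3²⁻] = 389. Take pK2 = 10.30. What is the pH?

From K2 = [H⁺][CO3²⁻]/[HCO3⁻]:  pH = pK2 − log₁₀([HCO3⁻]/[CO3²⁻])
log₁₀(389) = +2.590
pH = 10.30 − (+2.590) = 7.71

pH = 7.71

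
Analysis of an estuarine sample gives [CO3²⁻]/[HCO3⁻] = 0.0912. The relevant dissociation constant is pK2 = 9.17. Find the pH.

From K2 = [H⁺][CO3²⁻]/[HCO3⁻]:  pH = pK2 + log₁₀([CO3²⁻]/[HCO3⁻])
log₁₀(0.0912) = -1.040
pH = 9.17 + (-1.040) = 8.13

pH = 8.13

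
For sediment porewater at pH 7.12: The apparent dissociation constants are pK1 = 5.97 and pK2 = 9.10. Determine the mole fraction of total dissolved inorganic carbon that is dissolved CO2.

α₀ = 1 / (1 + K1/[H⁺] + K1K2/[H⁺]²) = 1 / (1 + 10^+1.15 + 10^-0.83)
   = 1 / (1 + 14.125 + 0.14791) = 1/15.273 = 0.06547

α₀ = 0.0655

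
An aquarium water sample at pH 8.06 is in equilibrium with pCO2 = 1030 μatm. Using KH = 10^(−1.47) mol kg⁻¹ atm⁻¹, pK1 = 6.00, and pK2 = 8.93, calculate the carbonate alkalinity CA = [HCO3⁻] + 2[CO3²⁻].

[CO2*] = KH · pCO2 = 10^(−1.47) × 1030×10^-6 = 3.490×10^-5 mol/kg
α₀ = 1/(1 + K1/[H⁺] + K1K2/[H⁺]²) = 1/(1 + 10^+2.06 + 10^+1.19) = 0.007616
DIC = [CO2*]/α₀ = 3.490×10^-5 / 0.007616 = 4.583 mmol/kg
CA = (α₁ + 2α₂)·DIC = (0.8744 + 2×0.1180) × 4.583 = 5.09 mmol/kg

CA = 5.09 mmol/kg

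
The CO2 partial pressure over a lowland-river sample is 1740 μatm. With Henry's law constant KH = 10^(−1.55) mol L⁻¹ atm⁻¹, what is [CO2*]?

KH = 10^(−1.55) = 2.818×10^-2 mol L⁻¹ atm⁻¹
[CO2*] = KH · pCO2 = 2.818×10^-2 × 1740×10^-6 atm = 4.90×10^-5 mol/L

[CO2*] = 49.0 μmol/L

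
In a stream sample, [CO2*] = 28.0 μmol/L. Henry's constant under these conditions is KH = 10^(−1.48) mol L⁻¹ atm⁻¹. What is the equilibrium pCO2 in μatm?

KH = 10^(−1.48) = 3.311×10^-2 mol L⁻¹ atm⁻¹
pCO2 = [CO2*]/KH = 28.0×10^-6 / 3.311×10^-2 = 8.46×10^-4 atm = 846 μatm

pCO2 = 846 μatm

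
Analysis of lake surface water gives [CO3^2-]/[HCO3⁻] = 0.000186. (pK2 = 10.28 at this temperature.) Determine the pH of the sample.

pH = 6.55

From K2 = [H⁺][CO3^2-]/[HCO3⁻]:  pH = pK2 + log₁₀([CO3^2-]/[HCO3⁻])
log₁₀(0.000186) = -3.730
pH = 10.28 + (-3.730) = 6.55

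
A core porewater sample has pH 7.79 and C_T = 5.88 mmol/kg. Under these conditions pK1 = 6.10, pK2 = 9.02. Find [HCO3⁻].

[HCO3⁻] = 5.45 mmol/kg

α₁ = 1 / (1 + [H⁺]/K1 + K2/[H⁺]) = 1 / (1 + 10^-1.69 + 10^-1.23)
   = 1 / (1 + 0.020417 + 0.058884) = 1/1.0793 = 0.9265
[HCO3⁻] = α₁ × DIC = 0.9265 × 5.88 = 5.45 mmol/kg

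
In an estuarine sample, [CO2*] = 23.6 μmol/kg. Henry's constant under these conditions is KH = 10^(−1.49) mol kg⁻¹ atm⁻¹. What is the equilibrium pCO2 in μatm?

pCO2 = 729 μatm

KH = 10^(−1.49) = 3.236×10^-2 mol kg⁻¹ atm⁻¹
pCO2 = [CO2*]/KH = 23.6×10^-6 / 3.236×10^-2 = 7.29×10^-4 atm = 729 μatm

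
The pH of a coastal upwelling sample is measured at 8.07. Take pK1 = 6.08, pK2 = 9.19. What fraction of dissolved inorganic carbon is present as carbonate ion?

α₂ = 1 / (1 + [H⁺]/K2 + [H⁺]²/(K1K2)) = 1 / (1 + 10^+1.12 + 10^-0.87)
   = 1 / (1 + 13.183 + 0.13490) = 1/14.317 = 0.06984

α₂ = 0.0698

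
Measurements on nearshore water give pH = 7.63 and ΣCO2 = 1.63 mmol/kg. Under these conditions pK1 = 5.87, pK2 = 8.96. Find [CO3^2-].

α₂ = 1 / (1 + [H⁺]/K2 + [H⁺]²/(K1K2)) = 1 / (1 + 10^+1.33 + 10^-0.43)
   = 1 / (1 + 21.380 + 0.37154) = 1/22.751 = 0.04395
[CO3²⁻] = α₂ × DIC = 0.04395 × 1.63 = 0.0716 mmol/kg

[CO3²⁻] = 0.0716 mmol/kg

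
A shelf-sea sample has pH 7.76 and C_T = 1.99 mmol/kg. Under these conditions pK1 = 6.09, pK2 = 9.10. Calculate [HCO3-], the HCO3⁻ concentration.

[HCO3⁻] = 1.86 mmol/kg

α₁ = 1 / (1 + [H⁺]/K1 + K2/[H⁺]) = 1 / (1 + 10^-1.67 + 10^-1.34)
   = 1 / (1 + 0.021380 + 0.045709) = 1/1.0671 = 0.9371
[HCO3⁻] = α₁ × DIC = 0.9371 × 1.99 = 1.86 mmol/kg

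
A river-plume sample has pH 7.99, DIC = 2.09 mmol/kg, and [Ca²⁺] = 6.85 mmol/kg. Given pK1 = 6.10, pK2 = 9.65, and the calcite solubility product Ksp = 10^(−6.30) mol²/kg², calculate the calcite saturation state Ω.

Ω = 0.604

α₂ = 1 / (1 + [H⁺]/K2 + [H⁺]²/(K1K2)) = 1 / (1 + 10^+1.66 + 10^-0.23)
   = 1 / (1 + 45.709 + 0.58884) = 1/47.298 = 0.02114
[CO3²⁻] = α₂ × DIC = 0.02114 × 2.09 = 0.04419 mmol/kg
Ksp = 10^(−6.30) = 5.012×10^-7
Ω = [Ca²⁺][CO3²⁻]/Ksp = (6.85×10^-3)(4.419×10^-5) / 5.012×10^-7 = 0.604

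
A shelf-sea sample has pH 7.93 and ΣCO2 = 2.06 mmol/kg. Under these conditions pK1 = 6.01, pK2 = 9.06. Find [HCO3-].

[HCO3⁻] = 1.90 mmol/kg

α₁ = 1 / (1 + [H⁺]/K1 + K2/[H⁺]) = 1 / (1 + 10^-1.92 + 10^-1.13)
   = 1 / (1 + 0.012023 + 0.074131) = 1/1.0862 = 0.9207
[HCO3⁻] = α₁ × DIC = 0.9207 × 2.06 = 1.90 mmol/kg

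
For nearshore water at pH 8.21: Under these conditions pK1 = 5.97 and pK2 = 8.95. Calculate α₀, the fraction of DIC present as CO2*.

α₀ = 0.00484

α₀ = 1 / (1 + K1/[H⁺] + K1K2/[H⁺]²) = 1 / (1 + 10^+2.24 + 10^+1.50)
   = 1 / (1 + 173.78 + 31.623) = 1/206.40 = 0.004845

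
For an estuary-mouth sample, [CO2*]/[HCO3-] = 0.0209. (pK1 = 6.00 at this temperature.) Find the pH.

From K1 = [H⁺][HCO3-]/[CO2*]:  pH = pK1 − log₁₀([CO2*]/[HCO3-])
log₁₀(0.0209) = -1.680
pH = 6.00 − (-1.680) = 7.68

pH = 7.68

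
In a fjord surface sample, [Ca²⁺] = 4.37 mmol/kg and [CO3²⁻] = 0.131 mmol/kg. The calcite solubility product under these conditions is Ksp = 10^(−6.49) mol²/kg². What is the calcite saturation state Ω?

Ω = 1.77

Ksp = 10^(−6.49) = 3.236×10^-7
Ω = [Ca²⁺][CO3²⁻]/Ksp = (4.37×10^-3)(0.131×10^-3) / 3.236×10^-7 = 1.77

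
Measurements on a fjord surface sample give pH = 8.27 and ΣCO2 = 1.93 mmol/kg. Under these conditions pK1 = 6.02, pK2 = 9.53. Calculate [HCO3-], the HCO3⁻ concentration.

[HCO3⁻] = 1.82 mmol/kg

α₁ = 1 / (1 + [H⁺]/K1 + K2/[H⁺]) = 1 / (1 + 10^-2.25 + 10^-1.26)
   = 1 / (1 + 0.0056234 + 0.054954) = 1/1.0606 = 0.9429
[HCO3⁻] = α₁ × DIC = 0.9429 × 1.93 = 1.82 mmol/kg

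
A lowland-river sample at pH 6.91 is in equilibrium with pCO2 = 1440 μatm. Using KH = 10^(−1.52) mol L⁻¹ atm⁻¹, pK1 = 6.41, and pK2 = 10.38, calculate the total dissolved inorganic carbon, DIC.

DIC = 0.181 mmol/L

[CO2*] = KH · pCO2 = 10^(−1.52) × 1440×10^-6 = 4.349×10^-5 mol/L
α₀ = 1/(1 + K1/[H⁺] + K1K2/[H⁺]²) = 1/(1 + 10^+0.50 + 10^-2.97) = 0.2402
DIC = [CO2*]/α₀ = 4.349×10^-5 / 0.2402 = 0.181 mmol/L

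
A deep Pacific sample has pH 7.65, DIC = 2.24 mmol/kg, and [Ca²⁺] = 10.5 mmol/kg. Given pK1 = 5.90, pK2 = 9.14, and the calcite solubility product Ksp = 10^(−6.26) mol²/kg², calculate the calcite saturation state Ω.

Ω = 1.32

α₂ = 1 / (1 + [H⁺]/K2 + [H⁺]²/(K1K2)) = 1 / (1 + 10^+1.49 + 10^-0.26)
   = 1 / (1 + 30.903 + 0.54954) = 1/32.452 = 0.03081
[CO3²⁻] = α₂ × DIC = 0.03081 × 2.24 = 0.06902 mmol/kg
Ksp = 10^(−6.26) = 5.495×10^-7
Ω = [Ca²⁺][CO3²⁻]/Ksp = (10.5×10^-3)(6.902×10^-5) / 5.495×10^-7 = 1.32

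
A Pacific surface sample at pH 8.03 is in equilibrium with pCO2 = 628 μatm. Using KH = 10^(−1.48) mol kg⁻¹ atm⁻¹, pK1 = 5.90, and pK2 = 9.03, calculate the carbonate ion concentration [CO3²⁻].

[CO3²⁻] = 0.281 mmol/kg

[CO2*] = KH · pCO2 = 10^(−1.48) × 628×10^-6 = 2.080×10^-5 mol/kg
α₀ = 1/(1 + K1/[H⁺] + K1K2/[H⁺]²) = 1/(1 + 10^+2.13 + 10^+1.13) = 0.006694
DIC = [CO2*]/α₀ = 2.080×10^-5 / 0.006694 = 3.106 mmol/kg
[CO3²⁻] = α₂·DIC; α₂ = 0.09030, so [CO3²⁻] = 0.09030 × 3.106 = 0.281 mmol/kg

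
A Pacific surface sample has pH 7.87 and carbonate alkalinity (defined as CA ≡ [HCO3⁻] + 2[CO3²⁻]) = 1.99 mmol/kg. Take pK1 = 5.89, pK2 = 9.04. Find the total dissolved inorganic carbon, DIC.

CA = [HCO3⁻] + 2[CO3²⁻] = (α₁ + 2α₂)·DIC
At pH 7.87: [H⁺]/K1 = 10^-1.98 = 0.010471, K2/[H⁺] = 10^-1.17 = 0.067608
α₁ = 1/(1 + 0.010471 + 0.067608) = 1/1.0781 = 0.9276; α₂ = α₁·K2/[H⁺] = 0.06271
α₁ + 2α₂ = 1.0530
DIC = CA / (α₁ + 2α₂) = 1.99 / 1.0530 = 1.89 mmol/kg

DIC = 1.89 mmol/kg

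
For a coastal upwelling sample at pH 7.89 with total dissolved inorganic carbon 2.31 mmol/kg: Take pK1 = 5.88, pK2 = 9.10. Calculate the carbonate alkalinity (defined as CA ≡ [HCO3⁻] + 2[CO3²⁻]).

CA = 2.42 mmol/kg

CA = [HCO3⁻] + 2[CO3²⁻] = (α₁ + 2α₂)·DIC
At pH 7.89: [H⁺]/K1 = 10^-2.01 = 0.0097724, K2/[H⁺] = 10^-1.21 = 0.061660
α₁ = 1/(1 + 0.0097724 + 0.061660) = 1/1.0714 = 0.9333; α₂ = α₁·K2/[H⁺] = 0.05755
α₁ + 2α₂ = 1.0484
CA = 1.0484 × 2.31 = 2.42 mmol/kg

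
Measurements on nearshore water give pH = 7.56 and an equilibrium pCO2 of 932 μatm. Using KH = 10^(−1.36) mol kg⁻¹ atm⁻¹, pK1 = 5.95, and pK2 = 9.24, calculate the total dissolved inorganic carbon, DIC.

[CO2*] = KH · pCO2 = 10^(−1.36) × 932×10^-6 = 4.068×10^-5 mol/kg
α₀ = 1/(1 + K1/[H⁺] + K1K2/[H⁺]²) = 1/(1 + 10^+1.61 + 10^-0.07) = 0.02348
DIC = [CO2*]/α₀ = 4.068×10^-5 / 0.02348 = 1.73 mmol/kg

DIC = 1.73 mmol/kg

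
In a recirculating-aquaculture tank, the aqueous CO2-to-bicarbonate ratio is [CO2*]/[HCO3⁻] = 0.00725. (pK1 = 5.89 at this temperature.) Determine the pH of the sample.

pH = 8.03

From K1 = [H⁺][HCO3⁻]/[CO2*]:  pH = pK1 − log₁₀([CO2*]/[HCO3⁻])
log₁₀(0.00725) = -2.140
pH = 5.89 − (-2.140) = 8.03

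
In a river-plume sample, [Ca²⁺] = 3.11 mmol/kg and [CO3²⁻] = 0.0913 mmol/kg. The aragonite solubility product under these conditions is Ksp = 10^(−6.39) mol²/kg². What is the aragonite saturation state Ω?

Ω = 0.697

Ksp = 10^(−6.39) = 4.074×10^-7
Ω = [Ca²⁺][CO3²⁻]/Ksp = (3.11×10^-3)(0.0913×10^-3) / 4.074×10^-7 = 0.697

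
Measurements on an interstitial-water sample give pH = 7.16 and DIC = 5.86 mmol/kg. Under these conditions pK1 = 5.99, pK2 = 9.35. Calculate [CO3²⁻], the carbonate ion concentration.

α₂ = 1 / (1 + [H⁺]/K2 + [H⁺]²/(K1K2)) = 1 / (1 + 10^+2.19 + 10^+1.02)
   = 1 / (1 + 154.88 + 10.471) = 1/166.35 = 0.006011
[CO3²⁻] = α₂ × DIC = 0.006011 × 5.86 = 0.0352 mmol/kg

[CO3²⁻] = 0.0352 mmol/kg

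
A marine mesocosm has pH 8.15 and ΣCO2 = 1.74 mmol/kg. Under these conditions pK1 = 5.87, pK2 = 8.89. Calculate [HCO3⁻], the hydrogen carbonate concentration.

[HCO3⁻] = 1.47 mmol/kg

α₁ = 1 / (1 + [H⁺]/K1 + K2/[H⁺]) = 1 / (1 + 10^-2.28 + 10^-0.74)
   = 1 / (1 + 0.0052481 + 0.18197) = 1/1.1872 = 0.8423
[HCO3⁻] = α₁ × DIC = 0.8423 × 1.74 = 1.47 mmol/kg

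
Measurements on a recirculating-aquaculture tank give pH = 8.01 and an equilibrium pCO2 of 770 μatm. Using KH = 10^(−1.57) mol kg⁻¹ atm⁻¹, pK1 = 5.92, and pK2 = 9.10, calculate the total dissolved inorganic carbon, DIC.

DIC = 2.78 mmol/kg

[CO2*] = KH · pCO2 = 10^(−1.57) × 770×10^-6 = 2.072×10^-5 mol/kg
α₀ = 1/(1 + K1/[H⁺] + K1K2/[H⁺]²) = 1/(1 + 10^+2.09 + 10^+1.00) = 0.007461
DIC = [CO2*]/α₀ = 2.072×10^-5 / 0.007461 = 2.78 mmol/kg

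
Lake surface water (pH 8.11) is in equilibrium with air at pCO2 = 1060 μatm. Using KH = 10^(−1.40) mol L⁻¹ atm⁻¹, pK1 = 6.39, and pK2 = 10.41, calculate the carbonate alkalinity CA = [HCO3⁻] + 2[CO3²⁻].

[CO2*] = KH · pCO2 = 10^(−1.40) × 1060×10^-6 = 4.220×10^-5 mol/L
α₀ = 1/(1 + K1/[H⁺] + K1K2/[H⁺]²) = 1/(1 + 10^+1.72 + 10^-0.58) = 0.01861
DIC = [CO2*]/α₀ = 4.220×10^-5 / 0.01861 = 2.268 mmol/L
CA = (α₁ + 2α₂)·DIC = (0.9765 + 2×0.004894) × 2.268 = 2.24 mmol/L

CA = 2.24 mmol/L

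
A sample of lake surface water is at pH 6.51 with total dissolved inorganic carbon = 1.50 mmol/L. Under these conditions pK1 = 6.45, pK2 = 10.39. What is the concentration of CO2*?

α₀ = 1 / (1 + K1/[H⁺] + K1K2/[H⁺]²) = 1 / (1 + 10^+0.06 + 10^-3.82)
   = 1 / (1 + 1.1482 + 0.00015136) = 1/2.1483 = 0.4655
[CO2*] = α₀ × DIC = 0.4655 × 1.50 = 0.698 mmol/L

[CO2*] = 0.698 mmol/L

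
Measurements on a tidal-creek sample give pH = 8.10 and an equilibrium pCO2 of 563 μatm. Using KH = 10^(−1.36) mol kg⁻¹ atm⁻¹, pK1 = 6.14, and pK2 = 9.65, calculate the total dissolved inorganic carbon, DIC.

DIC = 2.33 mmol/kg

[CO2*] = KH · pCO2 = 10^(−1.36) × 563×10^-6 = 2.458×10^-5 mol/kg
α₀ = 1/(1 + K1/[H⁺] + K1K2/[H⁺]²) = 1/(1 + 10^+1.96 + 10^+0.41) = 0.01055
DIC = [CO2*]/α₀ = 2.458×10^-5 / 0.01055 = 2.33 mmol/kg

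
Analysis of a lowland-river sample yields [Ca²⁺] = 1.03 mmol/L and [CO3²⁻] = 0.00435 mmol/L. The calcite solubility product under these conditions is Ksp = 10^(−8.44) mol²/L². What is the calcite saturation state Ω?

Ksp = 10^(−8.44) = 3.631×10^-9
Ω = [Ca²⁺][CO3²⁻]/Ksp = (1.03×10^-3)(0.00435×10^-3) / 3.631×10^-9 = 1.23

Ω = 1.23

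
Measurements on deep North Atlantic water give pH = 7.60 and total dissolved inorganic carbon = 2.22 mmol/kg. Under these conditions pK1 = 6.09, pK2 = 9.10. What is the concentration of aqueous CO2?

α₀ = 1 / (1 + K1/[H⁺] + K1K2/[H⁺]²) = 1 / (1 + 10^+1.51 + 10^+0.01)
   = 1 / (1 + 32.359 + 1.0233) = 1/34.383 = 0.02908
[CO2*] = α₀ × DIC = 0.02908 × 2.22 = 0.0646 mmol/kg

[CO2*] = 0.0646 mmol/kg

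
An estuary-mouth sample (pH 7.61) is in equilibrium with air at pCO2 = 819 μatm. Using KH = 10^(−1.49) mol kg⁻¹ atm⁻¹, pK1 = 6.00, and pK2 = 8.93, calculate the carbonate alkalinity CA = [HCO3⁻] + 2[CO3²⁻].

[CO2*] = KH · pCO2 = 10^(−1.49) × 819×10^-6 = 2.650×10^-5 mol/kg
α₀ = 1/(1 + K1/[H⁺] + K1K2/[H⁺]²) = 1/(1 + 10^+1.61 + 10^+0.29) = 0.02289
DIC = [CO2*]/α₀ = 2.650×10^-5 / 0.02289 = 1.158 mmol/kg
CA = (α₁ + 2α₂)·DIC = (0.9325 + 2×0.04463) × 1.158 = 1.18 mmol/kg

CA = 1.18 mmol/kg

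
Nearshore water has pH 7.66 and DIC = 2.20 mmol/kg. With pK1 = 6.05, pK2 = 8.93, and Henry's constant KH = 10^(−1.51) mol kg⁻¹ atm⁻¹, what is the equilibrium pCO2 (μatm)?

pCO2 = 1620 μatm

α₀ = 1 / (1 + K1/[H⁺] + K1K2/[H⁺]²) = 1 / (1 + 10^+1.61 + 10^+0.34)
   = 1 / (1 + 40.738 + 2.1878) = 1/43.926 = 0.02277
[CO2*] = α₀ × DIC = 0.02277 × 2.20 = 0.05008 mmol/kg
pCO2 = [CO2*]/KH = 5.008×10^-5 / 3.090×10^-2 = 1620 μatm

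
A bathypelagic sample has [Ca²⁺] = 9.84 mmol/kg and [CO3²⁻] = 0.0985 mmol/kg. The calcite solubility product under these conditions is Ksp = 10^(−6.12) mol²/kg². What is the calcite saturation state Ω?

Ksp = 10^(−6.12) = 7.586×10^-7
Ω = [Ca²⁺][CO3²⁻]/Ksp = (9.84×10^-3)(0.0985×10^-3) / 7.586×10^-7 = 1.28

Ω = 1.28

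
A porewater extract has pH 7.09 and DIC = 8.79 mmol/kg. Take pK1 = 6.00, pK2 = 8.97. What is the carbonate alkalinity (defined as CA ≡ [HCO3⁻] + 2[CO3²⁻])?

CA = 8.24 mmol/kg

CA = [HCO3⁻] + 2[CO3²⁻] = (α₁ + 2α₂)·DIC
At pH 7.09: [H⁺]/K1 = 10^-1.09 = 0.081283, K2/[H⁺] = 10^-1.88 = 0.013183
α₁ = 1/(1 + 0.081283 + 0.013183) = 1/1.0945 = 0.9137; α₂ = α₁·K2/[H⁺] = 0.01204
α₁ + 2α₂ = 0.9378
CA = 0.9378 × 8.79 = 8.24 mmol/kg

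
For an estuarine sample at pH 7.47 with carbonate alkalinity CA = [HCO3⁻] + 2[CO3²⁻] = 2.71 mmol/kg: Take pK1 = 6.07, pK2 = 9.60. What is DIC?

CA = [HCO3⁻] + 2[CO3²⁻] = (α₁ + 2α₂)·DIC
At pH 7.47: [H⁺]/K1 = 10^-1.40 = 0.039811, K2/[H⁺] = 10^-2.13 = 0.0074131
α₁ = 1/(1 + 0.039811 + 0.0074131) = 1/1.0472 = 0.9549; α₂ = α₁·K2/[H⁺] = 0.007079
α₁ + 2α₂ = 0.9691
DIC = CA / (α₁ + 2α₂) = 2.71 / 0.9691 = 2.80 mmol/kg

DIC = 2.80 mmol/kg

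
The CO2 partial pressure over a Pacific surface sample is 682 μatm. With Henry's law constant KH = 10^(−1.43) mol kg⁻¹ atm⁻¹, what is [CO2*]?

[CO2*] = 25.3 μmol/kg

KH = 10^(−1.43) = 3.715×10^-2 mol kg⁻¹ atm⁻¹
[CO2*] = KH · pCO2 = 3.715×10^-2 × 682×10^-6 atm = 2.53×10^-5 mol/kg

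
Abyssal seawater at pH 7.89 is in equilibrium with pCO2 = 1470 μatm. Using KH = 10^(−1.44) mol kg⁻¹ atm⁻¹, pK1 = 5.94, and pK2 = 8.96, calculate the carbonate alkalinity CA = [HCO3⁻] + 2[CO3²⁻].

CA = 5.57 mmol/kg

[CO2*] = KH · pCO2 = 10^(−1.44) × 1470×10^-6 = 5.337×10^-5 mol/kg
α₀ = 1/(1 + K1/[H⁺] + K1K2/[H⁺]²) = 1/(1 + 10^+1.95 + 10^+0.88) = 0.01023
DIC = [CO2*]/α₀ = 5.337×10^-5 / 0.01023 = 5.215 mmol/kg
CA = (α₁ + 2α₂)·DIC = (0.9121 + 2×0.07763) × 5.215 = 5.57 mmol/kg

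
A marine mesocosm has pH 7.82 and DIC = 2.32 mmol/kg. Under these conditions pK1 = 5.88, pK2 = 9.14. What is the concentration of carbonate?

[CO3²⁻] = 0.105 mmol/kg

α₂ = 1 / (1 + [H⁺]/K2 + [H⁺]²/(K1K2)) = 1 / (1 + 10^+1.32 + 10^-0.62)
   = 1 / (1 + 20.893 + 0.23988) = 1/22.133 = 0.04518
[CO3²⁻] = α₂ × DIC = 0.04518 × 2.32 = 0.105 mmol/kg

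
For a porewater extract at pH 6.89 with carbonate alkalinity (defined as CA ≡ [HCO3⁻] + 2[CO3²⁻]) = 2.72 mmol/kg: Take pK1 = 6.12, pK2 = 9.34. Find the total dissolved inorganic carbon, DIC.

CA = [HCO3⁻] + 2[CO3²⁻] = (α₁ + 2α₂)·DIC
At pH 6.89: [H⁺]/K1 = 10^-0.77 = 0.16982, K2/[H⁺] = 10^-2.45 = 0.0035481
α₁ = 1/(1 + 0.16982 + 0.0035481) = 1/1.1734 = 0.8522; α₂ = α₁·K2/[H⁺] = 0.003024
α₁ + 2α₂ = 0.8583
DIC = CA / (α₁ + 2α₂) = 2.72 / 0.8583 = 3.17 mmol/kg

DIC = 3.17 mmol/kg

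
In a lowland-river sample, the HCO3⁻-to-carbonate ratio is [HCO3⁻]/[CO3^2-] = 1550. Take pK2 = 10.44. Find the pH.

From K2 = [H⁺][CO3^2-]/[HCO3⁻]:  pH = pK2 − log₁₀([HCO3⁻]/[CO3^2-])
log₁₀(1550) = +3.190
pH = 10.44 − (+3.190) = 7.25

pH = 7.25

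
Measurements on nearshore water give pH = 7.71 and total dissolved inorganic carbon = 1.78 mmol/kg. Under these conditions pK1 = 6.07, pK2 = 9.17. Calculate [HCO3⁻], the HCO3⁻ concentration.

[HCO3⁻] = 1.68 mmol/kg

α₁ = 1 / (1 + [H⁺]/K1 + K2/[H⁺]) = 1 / (1 + 10^-1.64 + 10^-1.46)
   = 1 / (1 + 0.022909 + 0.034674) = 1/1.0576 = 0.9456
[HCO3⁻] = α₁ × DIC = 0.9456 × 1.78 = 1.68 mmol/kg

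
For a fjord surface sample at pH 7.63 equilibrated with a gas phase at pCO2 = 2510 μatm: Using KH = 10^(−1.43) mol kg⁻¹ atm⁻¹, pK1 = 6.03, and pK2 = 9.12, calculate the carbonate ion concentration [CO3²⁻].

[CO2*] = KH · pCO2 = 10^(−1.43) × 2510×10^-6 = 9.326×10^-5 mol/kg
α₀ = 1/(1 + K1/[H⁺] + K1K2/[H⁺]²) = 1/(1 + 10^+1.60 + 10^+0.11) = 0.02375
DIC = [CO2*]/α₀ = 9.326×10^-5 / 0.02375 = 3.926 mmol/kg
[CO3²⁻] = α₂·DIC; α₂ = 0.03060, so [CO3²⁻] = 0.03060 × 3.926 = 0.120 mmol/kg

[CO3²⁻] = 0.120 mmol/kg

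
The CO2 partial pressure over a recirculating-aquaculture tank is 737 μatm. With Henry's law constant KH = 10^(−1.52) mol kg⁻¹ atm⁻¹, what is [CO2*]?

[CO2*] = 22.3 μmol/kg

KH = 10^(−1.52) = 3.020×10^-2 mol kg⁻¹ atm⁻¹
[CO2*] = KH · pCO2 = 3.020×10^-2 × 737×10^-6 atm = 2.23×10^-5 mol/kg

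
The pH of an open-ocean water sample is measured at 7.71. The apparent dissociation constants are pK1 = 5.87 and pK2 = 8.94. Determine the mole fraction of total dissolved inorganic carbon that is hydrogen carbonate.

α₁ = 0.932

α₁ = 1 / (1 + [H⁺]/K1 + K2/[H⁺]) = 1 / (1 + 10^-1.84 + 10^-1.23)
   = 1 / (1 + 0.014454 + 0.058884) = 1/1.0733 = 0.9317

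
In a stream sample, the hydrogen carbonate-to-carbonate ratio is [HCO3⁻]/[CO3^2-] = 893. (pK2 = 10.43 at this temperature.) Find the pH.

From K2 = [H⁺][CO3^2-]/[HCO3⁻]:  pH = pK2 − log₁₀([HCO3⁻]/[CO3^2-])
log₁₀(893) = +2.951
pH = 10.43 − (+2.951) = 7.48

pH = 7.48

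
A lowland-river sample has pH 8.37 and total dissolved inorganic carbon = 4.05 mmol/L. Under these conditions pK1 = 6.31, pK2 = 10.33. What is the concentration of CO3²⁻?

α₂ = 1 / (1 + [H⁺]/K2 + [H⁺]²/(K1K2)) = 1 / (1 + 10^+1.96 + 10^-0.10)
   = 1 / (1 + 91.201 + 0.79433) = 1/92.995 = 0.01075
[CO3²⁻] = α₂ × DIC = 0.01075 × 4.05 = 0.0436 mmol/L

[CO3²⁻] = 0.0436 mmol/L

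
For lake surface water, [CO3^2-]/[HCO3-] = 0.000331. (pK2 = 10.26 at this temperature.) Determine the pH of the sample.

pH = 6.78

From K2 = [H⁺][CO3^2-]/[HCO3-]:  pH = pK2 + log₁₀([CO3^2-]/[HCO3-])
log₁₀(0.000331) = -3.480
pH = 10.26 + (-3.480) = 6.78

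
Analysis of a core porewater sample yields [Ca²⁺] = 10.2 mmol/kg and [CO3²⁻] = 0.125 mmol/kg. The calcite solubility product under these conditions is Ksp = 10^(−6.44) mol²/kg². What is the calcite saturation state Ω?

Ksp = 10^(−6.44) = 3.631×10^-7
Ω = [Ca²⁺][CO3²⁻]/Ksp = (10.2×10^-3)(0.125×10^-3) / 3.631×10^-7 = 3.51

Ω = 3.51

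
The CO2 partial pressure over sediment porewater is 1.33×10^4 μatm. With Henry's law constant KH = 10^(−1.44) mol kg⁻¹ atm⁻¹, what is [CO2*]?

KH = 10^(−1.44) = 3.631×10^-2 mol kg⁻¹ atm⁻¹
[CO2*] = KH · pCO2 = 3.631×10^-2 × 1.33×10^4×10^-6 atm = 4.83×10^-4 mol/kg

[CO2*] = 483 μmol/kg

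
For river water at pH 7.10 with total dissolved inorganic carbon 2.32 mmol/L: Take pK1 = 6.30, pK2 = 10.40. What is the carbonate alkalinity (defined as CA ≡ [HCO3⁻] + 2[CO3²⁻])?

CA = [HCO3⁻] + 2[CO3²⁻] = (α₁ + 2α₂)·DIC
At pH 7.10: [H⁺]/K1 = 10^-0.80 = 0.15849, K2/[H⁺] = 10^-3.30 = 0.00050119
α₁ = 1/(1 + 0.15849 + 0.00050119) = 1/1.1590 = 0.8628; α₂ = α₁·K2/[H⁺] = 0.0004324
α₁ + 2α₂ = 0.8637
CA = 0.8637 × 2.32 = 2.00 mmol/L

CA = 2.00 mmol/L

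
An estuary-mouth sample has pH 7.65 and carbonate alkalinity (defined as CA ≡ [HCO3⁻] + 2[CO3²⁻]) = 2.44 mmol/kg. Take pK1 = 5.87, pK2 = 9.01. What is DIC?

CA = [HCO3⁻] + 2[CO3²⁻] = (α₁ + 2α₂)·DIC
At pH 7.65: [H⁺]/K1 = 10^-1.78 = 0.016596, K2/[H⁺] = 10^-1.36 = 0.043652
α₁ = 1/(1 + 0.016596 + 0.043652) = 1/1.0602 = 0.9432; α₂ = α₁·K2/[H⁺] = 0.04117
α₁ + 2α₂ = 1.0255
DIC = CA / (α₁ + 2α₂) = 2.44 / 1.0255 = 2.38 mmol/kg

DIC = 2.38 mmol/kg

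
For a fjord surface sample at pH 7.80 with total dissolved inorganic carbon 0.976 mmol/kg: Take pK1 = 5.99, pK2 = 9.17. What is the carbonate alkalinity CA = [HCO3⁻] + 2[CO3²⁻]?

CA = [HCO3⁻] + 2[CO3²⁻] = (α₁ + 2α₂)·DIC
At pH 7.80: [H⁺]/K1 = 10^-1.81 = 0.015488, K2/[H⁺] = 10^-1.37 = 0.042658
α₁ = 1/(1 + 0.015488 + 0.042658) = 1/1.0581 = 0.9450; α₂ = α₁·K2/[H⁺] = 0.04031
α₁ + 2α₂ = 1.0257
CA = 1.0257 × 0.976 = 1.00 mmol/kg

CA = 1.00 mmol/kg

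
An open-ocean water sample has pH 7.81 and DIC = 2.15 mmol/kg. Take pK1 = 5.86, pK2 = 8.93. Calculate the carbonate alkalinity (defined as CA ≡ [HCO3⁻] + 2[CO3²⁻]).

CA = 2.28 mmol/kg

CA = [HCO3⁻] + 2[CO3²⁻] = (α₁ + 2α₂)·DIC
At pH 7.81: [H⁺]/K1 = 10^-1.95 = 0.011220, K2/[H⁺] = 10^-1.12 = 0.075858
α₁ = 1/(1 + 0.011220 + 0.075858) = 1/1.0871 = 0.9199; α₂ = α₁·K2/[H⁺] = 0.06978
α₁ + 2α₂ = 1.0595
CA = 1.0595 × 2.15 = 2.28 mmol/kg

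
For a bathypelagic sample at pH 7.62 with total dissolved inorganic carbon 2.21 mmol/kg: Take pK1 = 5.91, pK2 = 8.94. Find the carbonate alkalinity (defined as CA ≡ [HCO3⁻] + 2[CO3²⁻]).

CA = [HCO3⁻] + 2[CO3²⁻] = (α₁ + 2α₂)·DIC
At pH 7.62: [H⁺]/K1 = 10^-1.71 = 0.019498, K2/[H⁺] = 10^-1.32 = 0.047863
α₁ = 1/(1 + 0.019498 + 0.047863) = 1/1.0674 = 0.9369; α₂ = α₁·K2/[H⁺] = 0.04484
α₁ + 2α₂ = 1.0266
CA = 1.0266 × 2.21 = 2.27 mmol/kg

CA = 2.27 mmol/kg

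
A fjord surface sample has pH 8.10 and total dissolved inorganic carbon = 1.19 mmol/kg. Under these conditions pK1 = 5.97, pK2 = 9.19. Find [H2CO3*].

[CO2*] = 8.10 μmol/kg

α₀ = 1 / (1 + K1/[H⁺] + K1K2/[H⁺]²) = 1 / (1 + 10^+2.13 + 10^+1.04)
   = 1 / (1 + 134.90 + 10.965) = 1/146.86 = 0.006809
[CO2*] = α₀ × DIC = 0.006809 × 1.19 = 0.00810 mmol/kg = 8.10 μmol/kg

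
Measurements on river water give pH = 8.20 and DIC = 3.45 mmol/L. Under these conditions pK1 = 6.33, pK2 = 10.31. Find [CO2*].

[CO2*] = 0.0456 mmol/L

α₀ = 1 / (1 + K1/[H⁺] + K1K2/[H⁺]²) = 1 / (1 + 10^+1.87 + 10^-0.24)
   = 1 / (1 + 74.131 + 0.57544) = 1/75.706 = 0.01321
[CO2*] = α₀ × DIC = 0.01321 × 3.45 = 0.0456 mmol/L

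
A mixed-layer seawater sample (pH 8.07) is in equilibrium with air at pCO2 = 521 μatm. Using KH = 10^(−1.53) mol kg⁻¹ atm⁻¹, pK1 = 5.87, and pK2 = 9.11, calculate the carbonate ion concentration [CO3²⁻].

[CO2*] = KH · pCO2 = 10^(−1.53) × 521×10^-6 = 1.538×10^-5 mol/kg
α₀ = 1/(1 + K1/[H⁺] + K1K2/[H⁺]²) = 1/(1 + 10^+2.20 + 10^+1.16) = 0.005749
DIC = [CO2*]/α₀ = 1.538×10^-5 / 0.005749 = 2.675 mmol/kg
[CO3²⁻] = α₂·DIC; α₂ = 0.08310, so [CO3²⁻] = 0.08310 × 2.675 = 0.222 mmol/kg

[CO3²⁻] = 0.222 mmol/kg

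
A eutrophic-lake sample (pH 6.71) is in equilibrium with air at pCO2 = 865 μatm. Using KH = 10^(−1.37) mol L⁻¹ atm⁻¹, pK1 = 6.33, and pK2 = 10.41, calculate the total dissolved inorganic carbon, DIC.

[CO2*] = KH · pCO2 = 10^(−1.37) × 865×10^-6 = 3.690×10^-5 mol/L
α₀ = 1/(1 + K1/[H⁺] + K1K2/[H⁺]²) = 1/(1 + 10^+0.38 + 10^-3.32) = 0.2942
DIC = [CO2*]/α₀ = 3.690×10^-5 / 0.2942 = 0.125 mmol/L

DIC = 0.125 mmol/L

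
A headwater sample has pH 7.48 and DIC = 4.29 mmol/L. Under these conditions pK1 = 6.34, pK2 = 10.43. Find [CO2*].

α₀ = 1 / (1 + K1/[H⁺] + K1K2/[H⁺]²) = 1 / (1 + 10^+1.14 + 10^-1.81)
   = 1 / (1 + 13.804 + 0.015488) = 1/14.819 = 0.06748
[CO2*] = α₀ × DIC = 0.06748 × 4.29 = 0.289 mmol/L

[CO2*] = 0.289 mmol/L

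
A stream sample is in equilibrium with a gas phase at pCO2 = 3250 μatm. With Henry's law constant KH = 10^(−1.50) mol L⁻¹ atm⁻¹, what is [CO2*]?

[CO2*] = 103 μmol/L

KH = 10^(−1.50) = 3.162×10^-2 mol L⁻¹ atm⁻¹
[CO2*] = KH · pCO2 = 3.162×10^-2 × 3250×10^-6 atm = 1.03×10^-4 mol/L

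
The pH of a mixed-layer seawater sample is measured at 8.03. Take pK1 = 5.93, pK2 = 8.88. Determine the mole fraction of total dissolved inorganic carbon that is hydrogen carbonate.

α₁ = 1 / (1 + [H⁺]/K1 + K2/[H⁺]) = 1 / (1 + 10^-2.10 + 10^-0.85)
   = 1 / (1 + 0.0079433 + 0.14125) = 1/1.1492 = 0.8702

α₁ = 0.870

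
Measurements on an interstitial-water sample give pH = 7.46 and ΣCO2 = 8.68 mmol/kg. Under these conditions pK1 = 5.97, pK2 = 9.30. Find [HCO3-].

[HCO3⁻] = 8.29 mmol/kg

α₁ = 1 / (1 + [H⁺]/K1 + K2/[H⁺]) = 1 / (1 + 10^-1.49 + 10^-1.84)
   = 1 / (1 + 0.032359 + 0.014454) = 1/1.0468 = 0.9553
[HCO3⁻] = α₁ × DIC = 0.9553 × 8.68 = 8.29 mmol/kg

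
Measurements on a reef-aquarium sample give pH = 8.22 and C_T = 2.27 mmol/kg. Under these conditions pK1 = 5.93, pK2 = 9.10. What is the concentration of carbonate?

α₂ = 1 / (1 + [H⁺]/K2 + [H⁺]²/(K1K2)) = 1 / (1 + 10^+0.88 + 10^-1.41)
   = 1 / (1 + 7.5858 + 0.038905) = 1/8.6247 = 0.1159
[CO3²⁻] = α₂ × DIC = 0.1159 × 2.27 = 0.263 mmol/kg

[CO3²⁻] = 0.263 mmol/kg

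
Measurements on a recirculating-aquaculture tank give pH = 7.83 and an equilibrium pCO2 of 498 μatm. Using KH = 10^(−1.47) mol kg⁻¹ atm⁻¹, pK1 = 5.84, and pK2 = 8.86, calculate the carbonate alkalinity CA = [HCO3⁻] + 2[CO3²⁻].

CA = 1.96 mmol/kg

[CO2*] = KH · pCO2 = 10^(−1.47) × 498×10^-6 = 1.687×10^-5 mol/kg
α₀ = 1/(1 + K1/[H⁺] + K1K2/[H⁺]²) = 1/(1 + 10^+1.99 + 10^+0.96) = 0.009273
DIC = [CO2*]/α₀ = 1.687×10^-5 / 0.009273 = 1.820 mmol/kg
CA = (α₁ + 2α₂)·DIC = (0.9062 + 2×0.08457) × 1.820 = 1.96 mmol/kg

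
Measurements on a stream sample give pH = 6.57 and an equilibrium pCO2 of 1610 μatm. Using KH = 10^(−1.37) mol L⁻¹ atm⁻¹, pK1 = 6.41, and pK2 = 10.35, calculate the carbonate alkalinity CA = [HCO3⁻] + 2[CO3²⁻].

CA = 0.0993 mmol/L

[CO2*] = KH · pCO2 = 10^(−1.37) × 1610×10^-6 = 6.868×10^-5 mol/L
α₀ = 1/(1 + K1/[H⁺] + K1K2/[H⁺]²) = 1/(1 + 10^+0.16 + 10^-3.62) = 0.4089
DIC = [CO2*]/α₀ = 6.868×10^-5 / 0.4089 = 0.1680 mmol/L
CA = (α₁ + 2α₂)·DIC = (0.5910 + 2×9.808×10^-5) × 0.1680 = 0.0993 mmol/L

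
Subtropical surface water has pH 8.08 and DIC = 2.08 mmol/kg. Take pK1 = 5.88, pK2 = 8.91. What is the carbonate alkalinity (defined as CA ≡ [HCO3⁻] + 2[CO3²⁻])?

CA = 2.34 mmol/kg

CA = [HCO3⁻] + 2[CO3²⁻] = (α₁ + 2α₂)·DIC
At pH 8.08: [H⁺]/K1 = 10^-2.20 = 0.0063096, K2/[H⁺] = 10^-0.83 = 0.14791
α₁ = 1/(1 + 0.0063096 + 0.14791) = 1/1.1542 = 0.8664; α₂ = α₁·K2/[H⁺] = 0.1281
α₁ + 2α₂ = 1.1227
CA = 1.1227 × 2.08 = 2.34 mmol/kg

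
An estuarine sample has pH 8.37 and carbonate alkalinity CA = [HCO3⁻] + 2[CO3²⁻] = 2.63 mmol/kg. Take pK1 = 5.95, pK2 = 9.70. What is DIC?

DIC = 2.53 mmol/kg

CA = [HCO3⁻] + 2[CO3²⁻] = (α₁ + 2α₂)·DIC
At pH 8.37: [H⁺]/K1 = 10^-2.42 = 0.0038019, K2/[H⁺] = 10^-1.33 = 0.046774
α₁ = 1/(1 + 0.0038019 + 0.046774) = 1/1.0506 = 0.9519; α₂ = α₁·K2/[H⁺] = 0.04452
α₁ + 2α₂ = 1.0409
DIC = CA / (α₁ + 2α₂) = 2.63 / 1.0409 = 2.53 mmol/kg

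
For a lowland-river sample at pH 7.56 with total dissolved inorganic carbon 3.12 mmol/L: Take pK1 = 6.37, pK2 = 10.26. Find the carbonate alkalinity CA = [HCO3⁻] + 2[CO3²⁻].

CA = 2.94 mmol/L

CA = [HCO3⁻] + 2[CO3²⁻] = (α₁ + 2α₂)·DIC
At pH 7.56: [H⁺]/K1 = 10^-1.19 = 0.064565, K2/[H⁺] = 10^-2.70 = 0.0019953
α₁ = 1/(1 + 0.064565 + 0.0019953) = 1/1.0666 = 0.9376; α₂ = α₁·K2/[H⁺] = 0.001871
α₁ + 2α₂ = 0.9413
CA = 0.9413 × 3.12 = 2.94 mmol/L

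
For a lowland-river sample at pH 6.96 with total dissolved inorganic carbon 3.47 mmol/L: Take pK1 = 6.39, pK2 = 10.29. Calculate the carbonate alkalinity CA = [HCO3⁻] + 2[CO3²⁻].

CA = 2.74 mmol/L

CA = [HCO3⁻] + 2[CO3²⁻] = (α₁ + 2α₂)·DIC
At pH 6.96: [H⁺]/K1 = 10^-0.57 = 0.26915, K2/[H⁺] = 10^-3.33 = 0.00046774
α₁ = 1/(1 + 0.26915 + 0.00046774) = 1/1.2696 = 0.7876; α₂ = α₁·K2/[H⁺] = 0.0003684
α₁ + 2α₂ = 0.7884
CA = 0.7884 × 3.47 = 2.74 mmol/L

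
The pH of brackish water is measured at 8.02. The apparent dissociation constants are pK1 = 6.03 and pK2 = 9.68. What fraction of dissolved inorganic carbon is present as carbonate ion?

α₂ = 1 / (1 + [H⁺]/K2 + [H⁺]²/(K1K2)) = 1 / (1 + 10^+1.66 + 10^-0.33)
   = 1 / (1 + 45.709 + 0.46774) = 1/47.177 = 0.02120

α₂ = 0.0212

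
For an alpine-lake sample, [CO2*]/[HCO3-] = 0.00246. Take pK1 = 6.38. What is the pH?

pH = 8.99

From K1 = [H⁺][HCO3-]/[CO2*]:  pH = pK1 − log₁₀([CO2*]/[HCO3-])
log₁₀(0.00246) = -2.609
pH = 6.38 − (-2.609) = 8.99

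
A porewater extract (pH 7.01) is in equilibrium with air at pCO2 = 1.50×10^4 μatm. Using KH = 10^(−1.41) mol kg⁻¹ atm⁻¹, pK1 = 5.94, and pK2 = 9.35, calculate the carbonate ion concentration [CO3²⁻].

[CO2*] = KH · pCO2 = 10^(−1.41) × 1.50×10^4×10^-6 = 5.836×10^-4 mol/kg
α₀ = 1/(1 + K1/[H⁺] + K1K2/[H⁺]²) = 1/(1 + 10^+1.07 + 10^-1.27) = 0.07811
DIC = [CO2*]/α₀ = 5.836×10^-4 / 0.07811 = 7.471 mmol/kg
[CO3²⁻] = α₂·DIC; α₂ = 0.004195, so [CO3²⁻] = 0.004195 × 7.471 = 0.0313 mmol/kg

[CO3²⁻] = 0.0313 mmol/kg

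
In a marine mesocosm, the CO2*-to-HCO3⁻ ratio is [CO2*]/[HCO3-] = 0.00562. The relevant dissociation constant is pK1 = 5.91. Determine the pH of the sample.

From K1 = [H⁺][HCO3-]/[CO2*]:  pH = pK1 − log₁₀([CO2*]/[HCO3-])
log₁₀(0.00562) = -2.250
pH = 5.91 − (-2.250) = 8.16

pH = 8.16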